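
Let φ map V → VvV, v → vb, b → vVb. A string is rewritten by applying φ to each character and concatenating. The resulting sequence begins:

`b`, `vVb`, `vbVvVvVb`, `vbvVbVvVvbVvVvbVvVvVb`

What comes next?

Applying the rule to each of the 21 symbols of vbvVbVvVvbVvVvbVvVvVb gives the pieces vb vVb vb VvV vVb VvV vb VvV vb vVb VvV vb VvV vb vVb VvV vb VvV vb VvV vVb, which concatenate to the answer.

vbvVbvbVvVvVbVvVvbVvVvbvVbVvVvbVvVvbvVbVvVvbVvVvbVvVvVb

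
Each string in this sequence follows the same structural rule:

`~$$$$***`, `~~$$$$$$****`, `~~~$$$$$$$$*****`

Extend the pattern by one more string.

~~~~$$$$$$$$$$******

Each string has the form ~^{n-1} $^{2n} *^{n+1}, where the shown terms are n = 2, 3, 4.
For the next term, n = 5, so the run lengths are 4, 10, 6.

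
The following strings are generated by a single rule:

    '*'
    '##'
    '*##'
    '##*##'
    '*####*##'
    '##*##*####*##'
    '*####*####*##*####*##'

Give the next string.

Each term (from the third on) is the two preceding terms concatenated in order: term 3 = *·## = *##.
So term 8 is ##*##*####*##·*####*####*##*####*##.

##*##*####*##*####*####*##*####*##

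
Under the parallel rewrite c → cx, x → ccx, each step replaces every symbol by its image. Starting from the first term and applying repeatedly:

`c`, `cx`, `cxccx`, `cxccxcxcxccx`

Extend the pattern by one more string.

Expanding cxccxcxcxccx: c→cx, x→ccx, c→cx, c→cx, x→ccx, c→cx, x→ccx, c→cx, x→ccx, c→cx, c→cx, x→ccx. Concatenated: cx ccx cx cx ccx cx ccx cx ccx cx cx ccx.

cxccxcxcxccxcxccxcxccxcxcxccx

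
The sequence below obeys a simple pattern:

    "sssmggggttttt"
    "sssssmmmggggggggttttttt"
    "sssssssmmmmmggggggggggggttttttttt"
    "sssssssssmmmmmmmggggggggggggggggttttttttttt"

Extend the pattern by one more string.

sssssssssssmmmmmmmmmggggggggggggggggggggttttttttttttt

Each string has the form s^{2n+1} m^{2n-1} g^{4n} t^{2n+3} (n = 1, 2, …).
At n = 5 the blocks have lengths 11, 9, 20, 13.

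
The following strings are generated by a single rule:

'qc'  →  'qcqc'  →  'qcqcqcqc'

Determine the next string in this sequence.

Each string is two copies of the previous one concatenated.
Doubling qcqcqcqc:

qcqcqcqcqcqcqcqc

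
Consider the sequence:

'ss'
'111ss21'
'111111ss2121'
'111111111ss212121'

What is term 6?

111111111111111ss2121212121

Each term wraps the previous one in 111 on the left and 21 on the right.
From 111111111ss212121, 2 further steps: 111111111ss212121 → 111111111111ss21212121 → (answer).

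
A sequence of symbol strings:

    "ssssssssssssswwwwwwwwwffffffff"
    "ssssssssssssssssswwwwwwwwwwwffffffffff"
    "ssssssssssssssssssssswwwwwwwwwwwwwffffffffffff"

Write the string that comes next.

Each string has the form s^{4n+1} w^{2n+3} f^{2n+2}, where the shown terms are n = 3, 4, 5.
At n = 6 the blocks have lengths 25, 15, 14.

ssssssssssssssssssssssssswwwwwwwwwwwwwwwffffffffffffff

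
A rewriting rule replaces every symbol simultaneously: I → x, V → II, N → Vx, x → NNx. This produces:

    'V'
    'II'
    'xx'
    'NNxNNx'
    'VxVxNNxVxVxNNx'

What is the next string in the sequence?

Applying the rule to each of the 14 symbols of VxVxNNxVxVxNNx gives the pieces II NNx II NNx Vx Vx NNx II NNx II NNx Vx Vx NNx, which concatenate to the answer.

IINNxIINNxVxVxNNxIINNxIINNxVxVxNNx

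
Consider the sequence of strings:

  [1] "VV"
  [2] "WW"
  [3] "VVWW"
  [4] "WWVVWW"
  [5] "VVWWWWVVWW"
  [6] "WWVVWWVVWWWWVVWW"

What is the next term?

VVWWWWVVWWWWVVWWVVWWWWVVWW

This is a Fibonacci-style word recurrence s(k) = s(k−2)·s(k−1): e.g. VV·WW = VVWW.
The next term joins VVWWWWVVWW and WWVVWWVVWWWWVVWW.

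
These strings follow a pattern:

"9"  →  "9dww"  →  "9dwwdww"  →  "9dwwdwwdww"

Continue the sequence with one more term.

9dwwdwwdwwdww

The strings grow by a fixed suffix dww each time.
One more step from 9dwwdwwdww gives the answer.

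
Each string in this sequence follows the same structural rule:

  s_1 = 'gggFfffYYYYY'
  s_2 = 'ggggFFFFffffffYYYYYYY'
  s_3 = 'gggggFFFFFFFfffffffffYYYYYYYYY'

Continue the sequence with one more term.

Each string has the form g^{n+2} F^{3n-2} f^{3n} Y^{2n+3} (n = 1, 2, …).
Setting n = 4 gives 6, 10, 12, 11 characters in each block.

ggggggFFFFFFFFFFffffffffffffYYYYYYYYYYY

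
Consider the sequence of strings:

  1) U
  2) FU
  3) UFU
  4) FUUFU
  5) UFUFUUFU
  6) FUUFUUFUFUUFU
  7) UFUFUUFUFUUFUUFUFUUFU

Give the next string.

From term 3 onward, concatenate the second-to-last term with the last: U·FU = UFU, FU·UFU = FUUFU, …
The next term joins FUUFUUFUFUUFU and UFUFUUFUFUUFUUFUFUUFU.

FUUFUUFUFUUFUUFUFUUFUFUUFUUFUFUUFU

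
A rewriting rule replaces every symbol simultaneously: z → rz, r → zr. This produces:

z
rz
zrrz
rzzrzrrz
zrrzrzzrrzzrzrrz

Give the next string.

rzzrzrrzzrrzrzzrzrrzrzzrrzzrzrrz

Applying the rule to each of the 16 symbols of zrrzrzzrrzzrzrrz gives the pieces rz zr zr rz zr rz rz zr zr rz rz zr rz zr zr rz, which concatenate to the answer.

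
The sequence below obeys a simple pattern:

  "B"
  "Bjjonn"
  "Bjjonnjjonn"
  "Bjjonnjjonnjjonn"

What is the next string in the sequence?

Bjjonnjjonnjjonnjjonn

The strings grow by a fixed suffix jjonn each time.
So the next term is Bjjonnjjonnjjonn·jjonn.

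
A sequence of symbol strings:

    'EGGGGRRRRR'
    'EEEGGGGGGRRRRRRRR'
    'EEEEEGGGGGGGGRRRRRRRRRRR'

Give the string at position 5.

Reading off run lengths: E runs 1, 3, 5; G runs 4, 6, 8; R runs 5, 8, 11 — each is linear in n (n = 1, 2, …).
For term 5, n = 5, so the run lengths are 9, 12, 17.

EEEEEEEEEGGGGGGGGGGGGRRRRRRRRRRRRRRRRR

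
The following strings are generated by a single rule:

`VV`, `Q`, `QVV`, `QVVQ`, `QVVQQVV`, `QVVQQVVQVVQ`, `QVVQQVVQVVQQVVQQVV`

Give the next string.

Each term (from the third on) is the previous term followed by the one before it: term 3 = Q·VV = QVV.
The next term joins QVVQQVVQVVQQVVQQVV and QVVQQVVQVVQ.

QVVQQVVQVVQQVVQQVVQVVQQVVQVVQ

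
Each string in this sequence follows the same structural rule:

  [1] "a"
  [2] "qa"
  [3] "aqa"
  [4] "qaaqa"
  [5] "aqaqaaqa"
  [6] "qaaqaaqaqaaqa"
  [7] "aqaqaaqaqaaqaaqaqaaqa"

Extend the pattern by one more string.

This is a Fibonacci-style word recurrence s(k) = s(k−2)·s(k−1): e.g. a·qa = aqa.
Continuing: qaaqaaqaqaaqa · aqaqaaqaqaaqaaqaqaaqa gives term 8.

qaaqaaqaqaaqaaqaqaaqaqaaqaaqaqaaqa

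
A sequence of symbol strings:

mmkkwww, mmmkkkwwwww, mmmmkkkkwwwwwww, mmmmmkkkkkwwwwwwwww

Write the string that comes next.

mmmmmmkkkkkkwwwwwwwwwww

Term n consists of n+1 m's, followed by n+1 k's, followed by 2n+1 w's (n = 1, 2, …).
Setting n = 5 gives 6, 6, 11 characters in each block.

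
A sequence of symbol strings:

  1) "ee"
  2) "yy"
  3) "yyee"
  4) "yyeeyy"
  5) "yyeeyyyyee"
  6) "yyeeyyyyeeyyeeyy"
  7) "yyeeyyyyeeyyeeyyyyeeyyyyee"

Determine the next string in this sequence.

From term 3 onward, concatenate the last term with the second-to-last: yy·ee = yyee, yyee·yy = yyeeyy, …
So term 8 is yyeeyyyyeeyyeeyyyyeeyyyyee·yyeeyyyyeeyyeeyy.

yyeeyyyyeeyyeeyyyyeeyyyyeeyyeeyyyyeeyyeeyy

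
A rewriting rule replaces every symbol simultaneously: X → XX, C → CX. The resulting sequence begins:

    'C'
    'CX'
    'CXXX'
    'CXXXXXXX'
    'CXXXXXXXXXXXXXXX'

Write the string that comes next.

Applying the rule to each of the 16 symbols of CXXXXXXXXXXXXXXX gives the pieces CX XX XX XX XX XX XX XX XX XX XX XX XX XX XX XX, which concatenate to the answer.

CXXXXXXXXXXXXXXXXXXXXXXXXXXXXXXX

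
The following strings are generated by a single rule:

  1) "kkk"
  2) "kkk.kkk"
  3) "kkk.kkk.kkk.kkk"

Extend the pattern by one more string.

Every step duplicates the string with '.' between the halves.
So the next term is two copies of kkk.kkk.kkk.kkk with '.' between the halves.

kkk.kkk.kkk.kkk.kkk.kkk.kkk.kkk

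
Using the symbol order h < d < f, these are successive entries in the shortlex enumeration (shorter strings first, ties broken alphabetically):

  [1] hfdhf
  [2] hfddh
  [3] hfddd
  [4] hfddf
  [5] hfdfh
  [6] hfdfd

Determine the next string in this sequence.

hfdff

Treat hfdfd as a base-3 numeral over the given alphabet and add one, carrying through any trailing f's.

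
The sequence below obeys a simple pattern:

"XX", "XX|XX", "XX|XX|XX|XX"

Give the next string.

Each string is two copies of the previous one joined by '|'.
One more doubling of XX|XX|XX|XX gives the answer.

XX|XX|XX|XX|XX|XX|XX|XX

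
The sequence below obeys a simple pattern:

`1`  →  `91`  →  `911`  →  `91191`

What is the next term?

91191911

This is a Fibonacci-style word recurrence s(k) = s(k−1)·s(k−2): e.g. 91·1 = 911.
So term 5 is 91191·911.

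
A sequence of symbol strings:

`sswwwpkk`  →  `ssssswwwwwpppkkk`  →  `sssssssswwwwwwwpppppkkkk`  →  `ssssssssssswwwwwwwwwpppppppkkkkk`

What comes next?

sssssssssssssswwwwwwwwwwwpppppppppkkkkkk

Term n consists of 3n-1 s's, followed by 2n+1 w's, followed by 2n-1 p's, followed by n+1 k's (n = 1, 2, …).
Setting n = 5 gives 14, 11, 9, 6 characters in each block.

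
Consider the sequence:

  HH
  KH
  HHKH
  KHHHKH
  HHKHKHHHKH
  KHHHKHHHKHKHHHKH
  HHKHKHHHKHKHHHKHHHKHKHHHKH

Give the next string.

This is a Fibonacci-style word recurrence s(k) = s(k−2)·s(k−1): e.g. HH·KH = HHKH.
So term 8 is KHHHKHHHKHKHHHKH·HHKHKHHHKHKHHHKHHHKHKHHHKH.

KHHHKHHHKHKHHHKHHHKHKHHHKHKHHHKHHHKHKHHHKH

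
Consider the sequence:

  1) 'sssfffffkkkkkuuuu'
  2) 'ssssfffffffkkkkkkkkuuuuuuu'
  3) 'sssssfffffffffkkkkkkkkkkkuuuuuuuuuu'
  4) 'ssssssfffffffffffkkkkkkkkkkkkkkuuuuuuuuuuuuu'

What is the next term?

sssssssfffffffffffffkkkkkkkkkkkkkkkkkuuuuuuuuuuuuuuuu

Each string has the form s^{n+1} f^{2n+1} k^{3n-1} u^{3n-2}, where the shown terms are n = 2, 3, 4, 5.
Setting n = 6 gives 7, 13, 17, 16 characters in each block.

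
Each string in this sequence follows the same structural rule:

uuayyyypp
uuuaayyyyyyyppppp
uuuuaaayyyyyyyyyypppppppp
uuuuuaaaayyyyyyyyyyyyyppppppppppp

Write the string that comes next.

The n-th term is n+1 u's then n a's then 3n+1 y's then 3n-1 p's (n = 1, 2, …).
At n = 5 the blocks have lengths 6, 5, 16, 14.

uuuuuuaaaaayyyyyyyyyyyyyyyypppppppppppppp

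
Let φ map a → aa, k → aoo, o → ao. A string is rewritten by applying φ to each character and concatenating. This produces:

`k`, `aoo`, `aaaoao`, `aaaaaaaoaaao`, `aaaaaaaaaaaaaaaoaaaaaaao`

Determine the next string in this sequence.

aaaaaaaaaaaaaaaaaaaaaaaaaaaaaaaoaaaaaaaaaaaaaaao

φ(aaaaaaaaaaaaaaaoaaaaaaao) expands symbol-by-symbol to aa aa aa aa aa aa aa aa aa aa aa aa aa aa aa ao aa aa aa aa aa aa aa ao; joining the 24 pieces gives the next term.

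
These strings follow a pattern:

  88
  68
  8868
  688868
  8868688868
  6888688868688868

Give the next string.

Each term (from the third on) is the two preceding terms concatenated in order: term 3 = 88·68 = 8868.
The next term joins 8868688868 and 6888688868688868.

88686888686888688868688868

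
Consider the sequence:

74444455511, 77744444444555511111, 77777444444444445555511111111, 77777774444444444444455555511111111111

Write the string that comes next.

77777777744444444444444444555555511111111111111

Reading off run lengths: 7 runs 1, 3, 5, 7; 4 runs 5, 8, 11, 14; 5 runs 3, 4, 5, 6; 1 runs 2, 5, 8, 11 — each is linear in n (n = 1, 2, …).
At n = 5 the blocks have lengths 9, 17, 7, 14.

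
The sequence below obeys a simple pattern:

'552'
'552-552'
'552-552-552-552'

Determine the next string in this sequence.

Every step duplicates the string with '-' between the halves.
Doubling 552-552-552-552 with '-' between the halves:

552-552-552-552-552-552-552-552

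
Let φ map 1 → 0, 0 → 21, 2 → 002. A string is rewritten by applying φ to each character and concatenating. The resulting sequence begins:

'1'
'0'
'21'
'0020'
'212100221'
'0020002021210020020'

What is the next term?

Replace each of the 19 characters of 0020002021210020020 in place — 21 21 002 21 21 21 002 21 002 0 002 0 21 21 002 21 21 002 21 — and concatenate.

212100221212100221002000202121002212100221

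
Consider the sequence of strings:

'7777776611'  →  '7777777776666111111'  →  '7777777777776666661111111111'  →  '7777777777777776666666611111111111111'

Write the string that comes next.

Term n consists of 3n+3 7's, followed by 2n 6's, followed by 4n-2 1's (n = 1, 2, …).
For the next term, n = 5, so the run lengths are 18, 10, 18.

7777777777777777776666666666111111111111111111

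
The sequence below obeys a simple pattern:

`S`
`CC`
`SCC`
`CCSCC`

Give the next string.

SCCCCSCC

Each term (from the third on) is the two preceding terms concatenated in order: term 3 = S·CC = SCC.
So term 5 is SCC·CCSCC.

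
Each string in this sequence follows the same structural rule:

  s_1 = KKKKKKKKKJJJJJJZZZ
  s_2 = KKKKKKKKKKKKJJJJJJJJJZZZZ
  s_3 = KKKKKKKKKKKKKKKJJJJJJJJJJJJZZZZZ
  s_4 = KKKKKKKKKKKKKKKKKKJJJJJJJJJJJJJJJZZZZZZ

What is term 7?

KKKKKKKKKKKKKKKKKKKKKKKKKKKJJJJJJJJJJJJJJJJJJJJJJJJZZZZZZZZZ

Each string has the form K^{3n+3} J^{3n} Z^{n+1}, where the shown terms are n = 2, 3, 4, 5.
At n = 8 the blocks have lengths 27, 24, 9.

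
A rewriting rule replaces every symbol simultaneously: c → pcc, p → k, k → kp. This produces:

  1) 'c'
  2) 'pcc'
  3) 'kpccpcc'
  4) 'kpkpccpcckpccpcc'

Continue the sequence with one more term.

Applying the rule to each of the 16 symbols of kpkpccpcckpccpcc gives the pieces kp k kp k pcc pcc k pcc pcc kp k pcc pcc k pcc pcc, which concatenate to the answer.

kpkkpkpccpcckpccpcckpkpccpcckpccpcc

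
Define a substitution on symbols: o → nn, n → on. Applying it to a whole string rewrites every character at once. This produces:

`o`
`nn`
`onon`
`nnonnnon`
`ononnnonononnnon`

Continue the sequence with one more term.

nnonnnonononnnonnnonnnonononnnon

Applying the rule to each of the 16 symbols of ononnnonononnnon gives the pieces nn on nn on on on nn on nn on nn on on on nn on, which concatenate to the answer.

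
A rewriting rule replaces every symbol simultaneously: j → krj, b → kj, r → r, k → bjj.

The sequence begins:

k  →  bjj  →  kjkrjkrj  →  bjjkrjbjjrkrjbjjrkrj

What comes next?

Rewriting the 20 symbols of bjjkrjbjjrkrjbjjrkrj one by one yields kj krj krj bjj r krj kj krj krj r bjj r krj kj krj krj r bjj r krj; concatenated:

kjkrjkrjbjjrkrjkjkrjkrjrbjjrkrjkjkrjkrjrbjjrkrj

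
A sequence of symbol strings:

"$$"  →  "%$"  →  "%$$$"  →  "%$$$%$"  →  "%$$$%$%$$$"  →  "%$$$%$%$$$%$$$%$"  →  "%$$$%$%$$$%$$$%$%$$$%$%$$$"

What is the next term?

%$$$%$%$$$%$$$%$%$$$%$%$$$%$$$%$%$$$%$$$%$

From term 3 onward, concatenate the last term with the second-to-last: %$·$$ = %$$$, %$$$·%$ = %$$$%$, …
The next term joins %$$$%$%$$$%$$$%$%$$$%$%$$$ and %$$$%$%$$$%$$$%$.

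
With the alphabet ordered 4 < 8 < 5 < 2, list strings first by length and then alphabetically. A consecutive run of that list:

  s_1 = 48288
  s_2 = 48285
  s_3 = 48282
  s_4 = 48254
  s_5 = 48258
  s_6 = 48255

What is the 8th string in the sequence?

Advancing 2 positions from 48255 through 48255 → 48252 reaches term 8.

48224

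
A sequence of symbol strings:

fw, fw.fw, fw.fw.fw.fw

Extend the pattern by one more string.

s(k+1) = s(k)·.·s(k) — each term doubles the last with '.' between the halves.
Doubling fw.fw.fw.fw with '.' between the halves:

fw.fw.fw.fw.fw.fw.fw.fw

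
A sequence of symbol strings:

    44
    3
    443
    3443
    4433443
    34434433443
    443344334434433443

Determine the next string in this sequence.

Each term (from the third on) is the two preceding terms concatenated in order: term 3 = 44·3 = 443.
The next term joins 34434433443 and 443344334434433443.

34434433443443344334434433443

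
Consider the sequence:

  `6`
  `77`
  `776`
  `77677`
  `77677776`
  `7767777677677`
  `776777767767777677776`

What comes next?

From term 3 onward, concatenate the last term with the second-to-last: 77·6 = 776, 776·77 = 77677, …
So term 8 is 776777767767777677776·7767777677677.

7767777677677776777767767777677677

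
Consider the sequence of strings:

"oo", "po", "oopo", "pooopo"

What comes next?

oopopooopo

This is a Fibonacci-style word recurrence s(k) = s(k−2)·s(k−1): e.g. oo·po = oopo.
The next term joins oopo and pooopo.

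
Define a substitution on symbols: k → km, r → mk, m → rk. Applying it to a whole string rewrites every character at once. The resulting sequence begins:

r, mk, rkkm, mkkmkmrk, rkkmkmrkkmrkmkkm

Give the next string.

Rewriting the 16 symbols of rkkmkmrkkmrkmkkm one by one yields mk km km rk km rk mk km km rk mk km rk km km rk; concatenated:

mkkmkmrkkmrkmkkmkmrkmkkmrkkmkmrk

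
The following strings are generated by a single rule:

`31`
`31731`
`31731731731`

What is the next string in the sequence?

s(k+1) = s(k)·7·s(k) — each term doubles the last with '7' between the halves.
Doubling 31731731731 with '7' between the halves:

31731731731731731731731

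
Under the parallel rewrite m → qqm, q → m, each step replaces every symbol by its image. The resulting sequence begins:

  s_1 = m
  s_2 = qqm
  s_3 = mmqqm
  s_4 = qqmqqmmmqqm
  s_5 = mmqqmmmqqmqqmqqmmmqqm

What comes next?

qqmqqmmmqqmqqmqqmmmqqmmmqqmmmqqmqqmqqmmmqqm

Replace each of the 21 characters of mmqqmmmqqmqqmqqmmmqqm in place — qqm qqm m m qqm qqm qqm m m qqm m m qqm m m qqm qqm qqm m m qqm — and concatenate.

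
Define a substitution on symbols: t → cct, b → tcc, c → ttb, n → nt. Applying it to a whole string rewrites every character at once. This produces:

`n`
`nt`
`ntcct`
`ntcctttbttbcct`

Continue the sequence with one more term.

ntcctttbttbcctcctccttcccctccttccttbttbcct

φ(ntcctttbttbcct) expands symbol-by-symbol to nt cct ttb ttb cct cct cct tcc cct cct tcc ttb ttb cct; joining the 14 pieces gives the next term.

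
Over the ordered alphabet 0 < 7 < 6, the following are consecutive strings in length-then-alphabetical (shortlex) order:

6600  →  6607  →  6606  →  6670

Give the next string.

6677

Treat 6670 as a base-3 numeral over the given alphabet and add one, carrying through any trailing 6's.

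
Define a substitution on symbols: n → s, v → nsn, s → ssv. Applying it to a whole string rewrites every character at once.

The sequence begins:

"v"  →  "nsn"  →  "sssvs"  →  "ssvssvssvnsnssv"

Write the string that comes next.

Replace each of the 15 characters of ssvssvssvnsnssv in place — ssv ssv nsn ssv ssv nsn ssv ssv nsn s ssv s ssv ssv nsn — and concatenate.

ssvssvnsnssvssvnsnssvssvnsnsssvsssvssvnsn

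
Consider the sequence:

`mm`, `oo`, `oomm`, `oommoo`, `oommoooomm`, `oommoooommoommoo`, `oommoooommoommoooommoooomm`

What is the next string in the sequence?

oommoooommoommoooommoooommoommoooommoommoo

Each term (from the third on) is the previous term followed by the one before it: term 3 = oo·mm = oomm.
Continuing: oommoooommoommoooommoooomm · oommoooommoommoo gives term 8.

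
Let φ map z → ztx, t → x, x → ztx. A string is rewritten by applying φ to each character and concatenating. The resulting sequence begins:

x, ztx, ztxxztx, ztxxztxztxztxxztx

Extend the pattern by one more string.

ztxxztxztxztxxztxztxxztxztxxztxztxztxxztx

Replace each of the 17 characters of ztxxztxztxztxxztx in place — ztx x ztx ztx ztx x ztx ztx x ztx ztx x ztx ztx ztx x ztx — and concatenate.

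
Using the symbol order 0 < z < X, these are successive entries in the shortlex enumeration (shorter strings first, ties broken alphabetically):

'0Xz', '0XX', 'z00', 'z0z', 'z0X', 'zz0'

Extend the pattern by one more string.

zzz

Treat zz0 as a base-3 numeral over the given alphabet and add one, carrying through any trailing X's.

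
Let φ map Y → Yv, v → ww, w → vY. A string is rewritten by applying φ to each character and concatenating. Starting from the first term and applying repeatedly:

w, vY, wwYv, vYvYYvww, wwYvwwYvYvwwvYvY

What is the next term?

Rewriting the 16 symbols of wwYvwwYvYvwwvYvY one by one yields vY vY Yv ww vY vY Yv ww Yv ww vY vY ww Yv ww Yv; concatenated:

vYvYYvwwvYvYYvwwYvwwvYvYwwYvwwYv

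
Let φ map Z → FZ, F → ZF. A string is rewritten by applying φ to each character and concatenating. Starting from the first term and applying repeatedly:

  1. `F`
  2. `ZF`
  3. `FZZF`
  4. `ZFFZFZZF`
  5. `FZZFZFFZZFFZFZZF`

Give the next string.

ZFFZFZZFFZZFZFFZFZZFZFFZZFFZFZZF

Applying the rule to each of the 16 symbols of FZZFZFFZZFFZFZZF gives the pieces ZF FZ FZ ZF FZ ZF ZF FZ FZ ZF ZF FZ ZF FZ FZ ZF, which concatenate to the answer.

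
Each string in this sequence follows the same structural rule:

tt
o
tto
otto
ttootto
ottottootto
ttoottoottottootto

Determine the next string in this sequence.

ottottoottottoottoottottootto

This is a Fibonacci-style word recurrence s(k) = s(k−2)·s(k−1): e.g. tt·o = tto.
Continuing: ottottootto · ttoottoottottootto gives term 8.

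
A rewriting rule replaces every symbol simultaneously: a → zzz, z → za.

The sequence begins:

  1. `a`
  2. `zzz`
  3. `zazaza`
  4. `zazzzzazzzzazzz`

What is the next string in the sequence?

zazzzzazazazazzzzazazazazzzzazaza

Replace each of the 15 characters of zazzzzazzzzazzz in place — za zzz za za za za zzz za za za za zzz za za za — and concatenate.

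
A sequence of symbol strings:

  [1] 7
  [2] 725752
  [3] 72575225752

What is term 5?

The strings grow by a fixed suffix 25752 each time.
From 72575225752, 2 further steps: 72575225752 → 7257522575225752 → (answer).

725752257522575225752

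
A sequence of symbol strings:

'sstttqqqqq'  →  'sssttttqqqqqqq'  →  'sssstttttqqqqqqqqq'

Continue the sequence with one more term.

Reading off run lengths: s runs 2, 3, 4; t runs 3, 4, 5; q runs 5, 7, 9 — each is linear in n, where the shown terms are n = 3, 4, 5.
Setting n = 6 gives 5, 6, 11 characters in each block.

sssssttttttqqqqqqqqqqq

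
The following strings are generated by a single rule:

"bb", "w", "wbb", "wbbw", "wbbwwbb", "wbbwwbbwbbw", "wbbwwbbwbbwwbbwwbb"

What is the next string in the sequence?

Each term (from the third on) is the previous term followed by the one before it: term 3 = w·bb = wbb.
Continuing: wbbwwbbwbbwwbbwwbb · wbbwwbbwbbw gives term 8.

wbbwwbbwbbwwbbwwbbwbbwwbbwbbw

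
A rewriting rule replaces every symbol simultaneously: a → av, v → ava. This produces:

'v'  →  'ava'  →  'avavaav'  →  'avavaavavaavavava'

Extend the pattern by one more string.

avavaavavaavavavaavavaavavavaavavaavavaav

φ(avavaavavaavavava) expands symbol-by-symbol to av ava av ava av av ava av ava av av ava av ava av ava av; joining the 17 pieces gives the next term.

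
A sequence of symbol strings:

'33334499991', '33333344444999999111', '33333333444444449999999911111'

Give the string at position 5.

The n-th term is 2n+2 3's then 3n-1 4's then 2n+2 9's then 2n-1 1's (n = 1, 2, …).
For term 5, n = 5, so the run lengths are 12, 14, 12, 9.

33333333333344444444444444999999999999111111111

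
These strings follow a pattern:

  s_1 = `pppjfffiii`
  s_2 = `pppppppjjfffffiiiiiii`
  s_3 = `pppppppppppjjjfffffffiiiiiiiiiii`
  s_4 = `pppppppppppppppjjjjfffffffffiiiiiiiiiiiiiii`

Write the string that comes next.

pppppppppppppppppppjjjjjfffffffffffiiiiiiiiiiiiiiiiiii

The n-th term is 4n-1 p's then n j's then 2n+1 f's then 4n-1 i's (n = 1, 2, …).
At n = 5 the blocks have lengths 19, 5, 11, 19.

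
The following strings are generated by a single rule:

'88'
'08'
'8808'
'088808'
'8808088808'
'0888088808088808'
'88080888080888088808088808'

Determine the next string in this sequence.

From term 3 onward, concatenate the second-to-last term with the last: 88·08 = 8808, 08·8808 = 088808, …
The next term joins 0888088808088808 and 88080888080888088808088808.

088808880808880888080888080888088808088808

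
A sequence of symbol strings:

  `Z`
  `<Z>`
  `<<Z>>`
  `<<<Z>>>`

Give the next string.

Each term wraps the previous one in < on the left and > on the right.
Applying this once more to <<<Z>>>:

<<<<Z>>>>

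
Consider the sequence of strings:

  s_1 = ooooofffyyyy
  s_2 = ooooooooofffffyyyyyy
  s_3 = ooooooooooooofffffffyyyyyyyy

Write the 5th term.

ooooooooooooooooooooofffffffffffyyyyyyyyyyyy

Each string has the form o^{4n+1} f^{2n+1} y^{2n+2} (n = 1, 2, …).
For term 5, n = 5, so the run lengths are 21, 11, 12.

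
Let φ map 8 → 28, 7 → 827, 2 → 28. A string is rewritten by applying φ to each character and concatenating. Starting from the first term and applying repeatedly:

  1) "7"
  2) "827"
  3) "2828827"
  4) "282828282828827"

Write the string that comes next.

2828282828282828282828282828827

Applying the rule to each of the 15 symbols of 282828282828827 gives the pieces 28 28 28 28 28 28 28 28 28 28 28 28 28 28 827, which concatenate to the answer.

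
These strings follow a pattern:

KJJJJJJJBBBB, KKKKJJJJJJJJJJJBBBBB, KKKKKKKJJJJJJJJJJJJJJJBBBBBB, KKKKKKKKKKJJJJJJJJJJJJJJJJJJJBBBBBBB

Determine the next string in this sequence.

KKKKKKKKKKKKKJJJJJJJJJJJJJJJJJJJJJJJBBBBBBBB

Reading off run lengths: K runs 1, 4, 7, 10; J runs 7, 11, 15, 19; B runs 4, 5, 6, 7 — each is linear in n (n = 1, 2, …).
At n = 5 the blocks have lengths 13, 23, 8.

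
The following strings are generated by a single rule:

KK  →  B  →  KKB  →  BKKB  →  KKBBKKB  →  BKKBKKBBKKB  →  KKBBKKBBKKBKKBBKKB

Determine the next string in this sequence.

From term 3 onward, concatenate the second-to-last term with the last: KK·B = KKB, B·KKB = BKKB, …
So term 8 is BKKBKKBBKKB·KKBBKKBBKKBKKBBKKB.

BKKBKKBBKKBKKBBKKBBKKBKKBBKKB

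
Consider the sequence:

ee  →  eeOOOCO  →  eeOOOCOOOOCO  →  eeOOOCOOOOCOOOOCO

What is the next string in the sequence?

The strings grow by a fixed suffix OOOCO each time.
Applying this once more to eeOOOCOOOOCOOOOCO:

eeOOOCOOOOCOOOOCOOOOCO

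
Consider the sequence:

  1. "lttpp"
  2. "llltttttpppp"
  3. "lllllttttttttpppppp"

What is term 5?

The n-th term is 2n-1 l's then 3n-1 t's then 2n p's (n = 1, 2, …).
At n = 5 the blocks have lengths 9, 14, 10.

lllllllllttttttttttttttpppppppppp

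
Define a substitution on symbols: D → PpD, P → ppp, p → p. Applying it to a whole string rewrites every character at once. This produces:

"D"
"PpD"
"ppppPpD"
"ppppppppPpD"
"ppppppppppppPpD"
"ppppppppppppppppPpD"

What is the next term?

Applying the rule to each of the 19 symbols of ppppppppppppppppPpD gives the pieces p p p p p p p p p p p p p p p p ppp p PpD, which concatenate to the answer.

ppppppppppppppppppppPpD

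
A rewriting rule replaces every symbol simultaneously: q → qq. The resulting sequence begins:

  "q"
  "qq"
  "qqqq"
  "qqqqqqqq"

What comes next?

qqqqqqqqqqqqqqqq

Rewriting each symbol of qqqqqqqq: q→qq, q→qq, q→qq, q→qq, q→qq, q→qq, q→qq, q→qq, which concatenates to qq qq qq qq qq qq qq qq.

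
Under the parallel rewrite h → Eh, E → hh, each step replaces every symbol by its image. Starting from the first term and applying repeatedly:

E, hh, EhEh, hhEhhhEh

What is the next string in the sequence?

Rewriting each symbol of hhEhhhEh: h→Eh, h→Eh, E→hh, h→Eh, h→Eh, h→Eh, E→hh, h→Eh, which concatenates to Eh Eh hh Eh Eh Eh hh Eh.

EhEhhhEhEhEhhhEh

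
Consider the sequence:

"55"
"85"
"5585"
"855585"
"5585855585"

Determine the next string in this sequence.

8555855585855585

Each term (from the third on) is the two preceding terms concatenated in order: term 3 = 55·85 = 5585.
So term 6 is 855585·5585855585.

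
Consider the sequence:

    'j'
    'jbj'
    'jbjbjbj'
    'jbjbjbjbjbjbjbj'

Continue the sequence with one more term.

Every step duplicates the string with 'b' between the halves.
One more doubling of jbjbjbjbjbjbjbj gives the answer.

jbjbjbjbjbjbjbjbjbjbjbjbjbjbjbj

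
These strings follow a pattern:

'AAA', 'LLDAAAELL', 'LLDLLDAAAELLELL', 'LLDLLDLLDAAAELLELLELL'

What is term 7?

LLDLLDLLDLLDLLDLLDAAAELLELLELLELLELLELL

Each term wraps the previous one in LLD on the left and ELL on the right.
From LLDLLDLLDAAAELLELLELL, 3 further steps: LLDLLDLLDAAAELLELLELL → LLDLLDLLDLLDAAAELLELLELLELL → LLDLLDLLDLLDLLDAAAELLELLELLELLELL → (answer).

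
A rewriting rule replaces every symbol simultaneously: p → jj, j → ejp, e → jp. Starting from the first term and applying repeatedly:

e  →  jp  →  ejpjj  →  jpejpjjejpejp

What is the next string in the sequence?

Rewriting the 13 symbols of jpejpjjejpejp one by one yields ejp jj jp ejp jj ejp ejp jp ejp jj jp ejp jj; concatenated:

ejpjjjpejpjjejpejpjpejpjjjpejpjj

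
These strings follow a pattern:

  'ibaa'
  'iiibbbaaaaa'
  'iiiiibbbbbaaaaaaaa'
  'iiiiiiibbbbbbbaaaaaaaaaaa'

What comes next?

Each string has the form i^{2n-1} b^{2n-1} a^{3n-1} (n = 1, 2, …).
At n = 5 the blocks have lengths 9, 9, 14.

iiiiiiiiibbbbbbbbbaaaaaaaaaaaaaa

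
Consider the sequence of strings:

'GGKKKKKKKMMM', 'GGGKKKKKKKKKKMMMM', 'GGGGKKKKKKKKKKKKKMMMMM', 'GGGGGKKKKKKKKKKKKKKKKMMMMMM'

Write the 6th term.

Each string has the form G^{n} K^{3n+1} M^{n+1}, where the shown terms are n = 2, 3, 4, 5.
At n = 7 the blocks have lengths 7, 22, 8.

GGGGGGGKKKKKKKKKKKKKKKKKKKKKKMMMMMMMM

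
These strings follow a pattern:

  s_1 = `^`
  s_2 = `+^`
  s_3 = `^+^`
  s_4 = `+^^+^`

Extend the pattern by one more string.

^+^+^^+^

This is a Fibonacci-style word recurrence s(k) = s(k−2)·s(k−1): e.g. ^·+^ = ^+^.
The next term joins ^+^ and +^^+^.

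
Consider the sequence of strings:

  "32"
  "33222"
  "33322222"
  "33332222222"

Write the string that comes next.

33333222222222

Term n consists of n 3's, followed by 2n-1 2's (n = 1, 2, …).
For the next term, n = 5, so the run lengths are 5, 9.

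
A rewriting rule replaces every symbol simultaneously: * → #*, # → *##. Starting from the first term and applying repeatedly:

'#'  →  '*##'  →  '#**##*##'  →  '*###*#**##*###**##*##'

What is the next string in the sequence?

φ(*###*#**##*###**##*##) expands symbol-by-symbol to #* *## *## *## #* *## #* #* *## *## #* *## *## *## #* #* *## *## #* *## *##; joining the 21 pieces gives the next term.

#**##*##*###**###*#**##*###**##*##*###*#**##*###**##*##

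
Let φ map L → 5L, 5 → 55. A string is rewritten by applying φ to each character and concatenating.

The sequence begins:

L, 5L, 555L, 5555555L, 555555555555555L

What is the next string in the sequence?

Rewriting the 16 symbols of 555555555555555L one by one yields 55 55 55 55 55 55 55 55 55 55 55 55 55 55 55 5L; concatenated:

5555555555555555555555555555555L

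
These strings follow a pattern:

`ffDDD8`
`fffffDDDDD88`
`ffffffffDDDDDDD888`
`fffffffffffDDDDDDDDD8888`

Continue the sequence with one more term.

ffffffffffffffDDDDDDDDDDD88888

Term n consists of 3n-1 f's, followed by 2n+1 D's, followed by n 8's (n = 1, 2, …).
For the next term, n = 5, so the run lengths are 14, 11, 5.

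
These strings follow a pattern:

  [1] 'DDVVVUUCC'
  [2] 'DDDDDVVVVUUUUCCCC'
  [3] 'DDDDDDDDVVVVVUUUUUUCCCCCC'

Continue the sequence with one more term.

Each string has the form D^{3n-1} V^{n+2} U^{2n} C^{2n} (n = 1, 2, …).
At n = 4 the blocks have lengths 11, 6, 8, 8.

DDDDDDDDDDDVVVVVVUUUUUUUUCCCCCCCC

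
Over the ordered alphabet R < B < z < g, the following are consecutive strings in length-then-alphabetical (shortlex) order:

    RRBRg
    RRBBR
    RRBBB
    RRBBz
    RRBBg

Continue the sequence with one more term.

Find the rightmost character of RRBBg below g, bump it to the next letter, and reset everything to its right to R.

RRBzR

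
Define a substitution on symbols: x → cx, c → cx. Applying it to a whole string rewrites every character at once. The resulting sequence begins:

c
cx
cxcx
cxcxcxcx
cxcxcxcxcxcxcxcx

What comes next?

φ(cxcxcxcxcxcxcxcx) expands symbol-by-symbol to cx cx cx cx cx cx cx cx cx cx cx cx cx cx cx cx; joining the 16 pieces gives the next term.

cxcxcxcxcxcxcxcxcxcxcxcxcxcxcxcx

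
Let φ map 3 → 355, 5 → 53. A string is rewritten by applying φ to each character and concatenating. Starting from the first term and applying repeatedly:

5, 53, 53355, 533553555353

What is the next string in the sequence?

Rewriting each symbol of 533553555353: 5→53, 3→355, 3→355, 5→53, 5→53, 3→355, 5→53, 5→53, 5→53, 3→355, 5→53, 3→355, which concatenates to 53 355 355 53 53 355 53 53 53 355 53 355.

53355355535335553535335553355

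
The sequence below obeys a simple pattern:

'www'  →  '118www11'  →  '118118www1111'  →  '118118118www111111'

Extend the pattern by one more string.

Each term wraps the previous one in 118 on the left and 11 on the right.
Applying this once more to 118118118www111111:

118118118118www11111111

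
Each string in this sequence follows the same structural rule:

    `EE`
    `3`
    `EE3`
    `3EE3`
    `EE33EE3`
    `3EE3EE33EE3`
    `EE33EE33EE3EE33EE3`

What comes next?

Each term (from the third on) is the two preceding terms concatenated in order: term 3 = EE·3 = EE3.
So term 8 is 3EE3EE33EE3·EE33EE33EE3EE33EE3.

3EE3EE33EE3EE33EE33EE3EE33EE3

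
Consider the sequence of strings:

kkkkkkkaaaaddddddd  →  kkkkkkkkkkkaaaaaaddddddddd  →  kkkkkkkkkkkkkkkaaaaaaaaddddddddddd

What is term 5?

The n-th term is 4n-1 k's then 2n a's then 2n+3 d's, where the shown terms are n = 2, 3, 4.
At n = 6 the blocks have lengths 23, 12, 15.

kkkkkkkkkkkkkkkkkkkkkkkaaaaaaaaaaaaddddddddddddddd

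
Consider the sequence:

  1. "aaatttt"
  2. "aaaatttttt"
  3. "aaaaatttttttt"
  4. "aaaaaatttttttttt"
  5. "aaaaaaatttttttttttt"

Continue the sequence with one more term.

Each string has the form a^{n+1} t^{2n}, where the shown terms are n = 2, 3, 4, 5, 6.
At n = 7 the blocks have lengths 8, 14.

aaaaaaaatttttttttttttt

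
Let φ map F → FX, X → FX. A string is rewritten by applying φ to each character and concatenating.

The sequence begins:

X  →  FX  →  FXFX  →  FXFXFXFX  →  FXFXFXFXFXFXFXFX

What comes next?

Rewriting the 16 symbols of FXFXFXFXFXFXFXFX one by one yields FX FX FX FX FX FX FX FX FX FX FX FX FX FX FX FX; concatenated:

FXFXFXFXFXFXFXFXFXFXFXFXFXFXFXFX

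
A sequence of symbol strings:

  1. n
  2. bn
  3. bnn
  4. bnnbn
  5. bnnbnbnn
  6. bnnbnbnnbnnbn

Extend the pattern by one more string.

This is a Fibonacci-style word recurrence s(k) = s(k−1)·s(k−2): e.g. bn·n = bnn.
So term 7 is bnnbnbnnbnnbn·bnnbnbnn.

bnnbnbnnbnnbnbnnbnbnn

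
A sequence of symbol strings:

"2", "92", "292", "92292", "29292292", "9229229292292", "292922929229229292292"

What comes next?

9229229292292292922929229229292292

This is a Fibonacci-style word recurrence s(k) = s(k−2)·s(k−1): e.g. 2·92 = 292.
The next term joins 9229229292292 and 292922929229229292292.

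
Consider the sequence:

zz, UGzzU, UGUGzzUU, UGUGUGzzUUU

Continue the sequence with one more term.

UGUGUGUGzzUUUU

Each term wraps the previous one in UG on the left and U on the right.
So the next term is UG·UGUGUGzzUUU·U.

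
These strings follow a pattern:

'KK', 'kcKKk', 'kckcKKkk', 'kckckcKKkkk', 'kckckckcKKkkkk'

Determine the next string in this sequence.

s(k+1) = kc·s(k)·k, so each term gains kc as a prefix and k as a suffix.
One more step from kckckckcKKkkkk gives the answer.

kckckckckcKKkkkkk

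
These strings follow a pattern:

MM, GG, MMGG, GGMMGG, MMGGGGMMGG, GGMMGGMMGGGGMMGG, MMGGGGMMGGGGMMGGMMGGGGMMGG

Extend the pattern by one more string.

GGMMGGMMGGGGMMGGMMGGGGMMGGGGMMGGMMGGGGMMGG

From term 3 onward, concatenate the second-to-last term with the last: MM·GG = MMGG, GG·MMGG = GGMMGG, …
So term 8 is GGMMGGMMGGGGMMGG·MMGGGGMMGGGGMMGGMMGGGGMMGG.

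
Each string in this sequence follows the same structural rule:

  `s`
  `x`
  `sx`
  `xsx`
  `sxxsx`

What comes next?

xsxsxxsx

Each term (from the third on) is the two preceding terms concatenated in order: term 3 = s·x = sx.
Continuing: xsx · sxxsx gives term 6.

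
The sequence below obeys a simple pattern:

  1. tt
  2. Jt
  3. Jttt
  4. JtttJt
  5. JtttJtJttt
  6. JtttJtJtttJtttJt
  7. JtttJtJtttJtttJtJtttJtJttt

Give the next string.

From term 3 onward, concatenate the last term with the second-to-last: Jt·tt = Jttt, Jttt·Jt = JtttJt, …
Continuing: JtttJtJtttJtttJtJtttJtJttt · JtttJtJtttJtttJt gives term 8.

JtttJtJtttJtttJtJtttJtJtttJtttJtJtttJtttJt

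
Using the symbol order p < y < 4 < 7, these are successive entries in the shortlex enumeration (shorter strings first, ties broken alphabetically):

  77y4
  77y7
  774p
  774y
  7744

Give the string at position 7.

Continuing the enumeration 2 steps past 7744: 7744 → 7747 → (answer).

777p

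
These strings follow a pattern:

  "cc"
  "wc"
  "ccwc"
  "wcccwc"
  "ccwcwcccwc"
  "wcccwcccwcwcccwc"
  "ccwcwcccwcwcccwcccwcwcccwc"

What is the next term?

From term 3 onward, concatenate the second-to-last term with the last: cc·wc = ccwc, wc·ccwc = wcccwc, …
So term 8 is wcccwcccwcwcccwc·ccwcwcccwcwcccwcccwcwcccwc.

wcccwcccwcwcccwcccwcwcccwcwcccwcccwcwcccwc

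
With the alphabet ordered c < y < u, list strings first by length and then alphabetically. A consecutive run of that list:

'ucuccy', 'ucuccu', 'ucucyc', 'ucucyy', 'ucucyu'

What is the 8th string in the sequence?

Advancing 3 positions from ucucyu through ucucyu → ucucuc → ucucuy reaches term 8.

ucucuu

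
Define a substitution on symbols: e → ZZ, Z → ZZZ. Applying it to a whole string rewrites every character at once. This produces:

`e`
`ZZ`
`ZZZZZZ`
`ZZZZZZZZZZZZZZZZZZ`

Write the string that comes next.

Replace each of the 18 characters of ZZZZZZZZZZZZZZZZZZ in place — ZZZ ZZZ ZZZ ZZZ ZZZ ZZZ ZZZ ZZZ ZZZ ZZZ ZZZ ZZZ ZZZ ZZZ ZZZ ZZZ ZZZ ZZZ — and concatenate.

ZZZZZZZZZZZZZZZZZZZZZZZZZZZZZZZZZZZZZZZZZZZZZZZZZZZZZZ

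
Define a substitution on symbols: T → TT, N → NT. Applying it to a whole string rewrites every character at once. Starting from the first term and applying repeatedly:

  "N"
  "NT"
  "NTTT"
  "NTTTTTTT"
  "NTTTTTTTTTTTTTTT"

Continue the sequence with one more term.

NTTTTTTTTTTTTTTTTTTTTTTTTTTTTTTT

φ(NTTTTTTTTTTTTTTT) expands symbol-by-symbol to NT TT TT TT TT TT TT TT TT TT TT TT TT TT TT TT; joining the 16 pieces gives the next term.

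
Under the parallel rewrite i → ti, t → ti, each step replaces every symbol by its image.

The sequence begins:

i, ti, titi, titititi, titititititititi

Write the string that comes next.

Replace each of the 16 characters of titititititititi in place — ti ti ti ti ti ti ti ti ti ti ti ti ti ti ti ti — and concatenate.

titititititititititititititititi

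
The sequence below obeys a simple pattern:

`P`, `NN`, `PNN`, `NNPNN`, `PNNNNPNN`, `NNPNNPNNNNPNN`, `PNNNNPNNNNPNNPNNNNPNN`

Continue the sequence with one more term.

This is a Fibonacci-style word recurrence s(k) = s(k−2)·s(k−1): e.g. P·NN = PNN.
Continuing: NNPNNPNNNNPNN · PNNNNPNNNNPNNPNNNNPNN gives term 8.

NNPNNPNNNNPNNPNNNNPNNNNPNNPNNNNPNN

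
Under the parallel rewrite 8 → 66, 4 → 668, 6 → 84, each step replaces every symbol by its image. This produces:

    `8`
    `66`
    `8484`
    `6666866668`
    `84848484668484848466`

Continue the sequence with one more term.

666686666866668666688484666686666866668666688484

Replace each of the 20 characters of 84848484668484848466 in place — 66 668 66 668 66 668 66 668 84 84 66 668 66 668 66 668 66 668 84 84 — and concatenate.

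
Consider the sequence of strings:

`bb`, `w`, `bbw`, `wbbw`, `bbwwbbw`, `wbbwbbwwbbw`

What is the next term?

bbwwbbwwbbwbbwwbbw

Each term (from the third on) is the two preceding terms concatenated in order: term 3 = bb·w = bbw.
Continuing: bbwwbbw · wbbwbbwwbbw gives term 7.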